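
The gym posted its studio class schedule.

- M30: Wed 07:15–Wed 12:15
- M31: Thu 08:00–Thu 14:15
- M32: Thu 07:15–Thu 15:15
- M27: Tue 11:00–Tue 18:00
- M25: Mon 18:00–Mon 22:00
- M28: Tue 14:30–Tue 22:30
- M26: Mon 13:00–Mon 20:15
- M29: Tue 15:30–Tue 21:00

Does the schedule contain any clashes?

Yes

Sorted by start: M26, M25, M27, M28, M29, M30, M32, M31.
M25 starts before M26 ends → M26 and M25 overlap.
That's a conflict, so the schedule is not conflict-free.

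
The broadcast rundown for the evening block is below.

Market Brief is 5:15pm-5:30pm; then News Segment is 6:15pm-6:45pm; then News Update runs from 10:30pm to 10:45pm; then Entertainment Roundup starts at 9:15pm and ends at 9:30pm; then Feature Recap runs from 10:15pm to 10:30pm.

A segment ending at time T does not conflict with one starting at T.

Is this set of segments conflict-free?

Sorted by start: Market Brief, News Segment, Entertainment Roundup, Feature Recap, News Update.
News Segment starts after Market Brief ends — done with Market Brief.
Entertainment Roundup starts after News Segment ends — done with News Segment.
Feature Recap starts after Entertainment Roundup ends — done with Entertainment Roundup.
News Update starts exactly when Feature Recap ends (back-to-back, no overlap).
Every pair is clear; the schedule has no overlaps.

Yes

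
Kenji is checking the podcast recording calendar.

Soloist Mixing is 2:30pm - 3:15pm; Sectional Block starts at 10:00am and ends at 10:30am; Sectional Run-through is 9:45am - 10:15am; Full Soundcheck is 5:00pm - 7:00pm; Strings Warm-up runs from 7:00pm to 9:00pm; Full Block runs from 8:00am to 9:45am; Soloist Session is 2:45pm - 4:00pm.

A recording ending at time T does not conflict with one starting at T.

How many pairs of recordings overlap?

2

Sorted by start: Full Block, Sectional Run-through, Sectional Block, Soloist Mixing, Soloist Session, Full Soundcheck, Strings Warm-up.
Sectional Run-through starts exactly when Full Block ends (back-to-back, no overlap); Full Block is clear from here.
Sectional Block starts before Sectional Run-through ends → Sectional Run-through and Sectional Block overlap.
Soloist Mixing starts after Sectional Run-through ends; Sectional Run-through is clear from here.
Soloist Mixing starts after Sectional Block ends; Sectional Block is clear from here.
Soloist Session starts before Soloist Mixing ends → Soloist Mixing and Soloist Session overlap.
Full Soundcheck starts after Soloist Mixing ends; Soloist Mixing is clear from here.
Full Soundcheck starts after Soloist Session ends; Soloist Session is clear from here.
Strings Warm-up starts exactly when Full Soundcheck ends (back-to-back, no overlap).
Overlapping pairs: Sectional Block & Sectional Run-through, Soloist Mixing & Soloist Session — 2 in total.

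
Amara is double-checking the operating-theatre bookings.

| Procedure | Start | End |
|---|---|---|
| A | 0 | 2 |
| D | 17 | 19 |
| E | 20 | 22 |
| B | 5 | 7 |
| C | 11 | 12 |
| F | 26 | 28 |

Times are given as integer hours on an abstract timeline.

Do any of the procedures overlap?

Sorted by start: A, B, C, D, E, F.
B starts after A ends, so nothing later overlaps A either.
C starts after B ends, so nothing later overlaps B either.
D starts after C ends, so nothing later overlaps C either.
E starts after D ends, so nothing later overlaps D either.
F starts after E ends.
Every pair is clear; the schedule has no overlaps.

No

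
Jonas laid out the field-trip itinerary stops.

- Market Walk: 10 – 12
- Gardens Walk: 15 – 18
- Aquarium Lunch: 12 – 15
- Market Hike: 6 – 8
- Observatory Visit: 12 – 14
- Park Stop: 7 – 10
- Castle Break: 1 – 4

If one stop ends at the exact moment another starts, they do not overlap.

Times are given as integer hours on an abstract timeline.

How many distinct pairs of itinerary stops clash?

Two intervals overlap when each starts before the other ends.
Sorted by start: Castle Break, Market Hike, Park Stop, Market Walk, Aquarium Lunch, Observatory Visit, Gardens Walk.
Market Hike starts after Castle Break ends — done with Castle Break.
Park Stop starts before Market Hike ends → Market Hike and Park Stop overlap.
Market Walk starts after Market Hike ends — done with Market Hike.
Market Walk starts exactly when Park Stop ends (back-to-back, no overlap) — done with Park Stop.
Aquarium Lunch starts exactly when Market Walk ends (back-to-back, no overlap) — done with Market Walk.
Observatory Visit starts before Aquarium Lunch ends → Aquarium Lunch and Observatory Visit overlap.
Gardens Walk starts exactly when Aquarium Lunch ends (back-to-back, no overlap).
Gardens Walk starts after Observatory Visit ends.
Overlapping pairs: Aquarium Lunch & Observatory Visit, Market Hike & Park Stop — 2 in total.

2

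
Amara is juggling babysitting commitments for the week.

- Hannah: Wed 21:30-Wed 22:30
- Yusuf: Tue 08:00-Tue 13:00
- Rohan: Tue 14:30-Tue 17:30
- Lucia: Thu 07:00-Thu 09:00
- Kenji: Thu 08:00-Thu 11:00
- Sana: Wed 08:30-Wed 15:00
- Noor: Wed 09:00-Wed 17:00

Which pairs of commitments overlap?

Kenji & Lucia, Noor & Sana

Two intervals overlap when each starts before the other ends.
Sorted by start: Yusuf, Rohan, Sana, Noor, Hannah, Lucia, Kenji.
Rohan starts after Yusuf ends; Yusuf is clear from here.
Sana starts after Rohan ends; Rohan is clear from here.
Noor starts before Sana ends → Sana and Noor overlap.
Hannah starts after Sana ends; Sana is clear from here.
Hannah starts after Noor ends; Noor is clear from here.
Lucia starts after Hannah ends; Hannah is clear from here.
Kenji starts before Lucia ends → Lucia and Kenji overlap.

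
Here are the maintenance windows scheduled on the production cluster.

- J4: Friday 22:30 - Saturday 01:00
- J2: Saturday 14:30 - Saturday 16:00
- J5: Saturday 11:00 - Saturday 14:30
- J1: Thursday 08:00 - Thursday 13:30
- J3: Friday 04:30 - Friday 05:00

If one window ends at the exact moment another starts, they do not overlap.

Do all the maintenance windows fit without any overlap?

Sorted by start: J1, J3, J4, J5, J2.
J3 starts after J1 ends, so nothing later overlaps J1 either.
J4 starts after J3 ends, so nothing later overlaps J3 either.
J5 starts after J4 ends, so nothing later overlaps J4 either.
J2 starts exactly when J5 ends (back-to-back, no overlap).
Every pair is clear; the schedule has no overlaps.

Yes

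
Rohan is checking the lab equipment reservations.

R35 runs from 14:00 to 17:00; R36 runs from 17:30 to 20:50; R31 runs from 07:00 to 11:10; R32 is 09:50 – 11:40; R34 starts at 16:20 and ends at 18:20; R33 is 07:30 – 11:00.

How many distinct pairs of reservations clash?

Check each pair: they overlap iff neither finishes before the other starts.
Sorted by start: R31, R33, R32, R35, R34, R36.
R33 starts before R31 ends → R31 and R33 overlap.
R32 starts before R31 ends → R31 and R32 overlap.
R35 starts after R31 ends; R31 is clear from here.
R32 starts before R33 ends → R33 and R32 overlap.
R35 starts after R33 ends; R33 is clear from here.
R35 starts after R32 ends; R32 is clear from here.
R34 starts before R35 ends → R35 and R34 overlap.
R36 starts after R35 ends.
R36 starts before R34 ends → R34 and R36 overlap.
Overlapping pairs: R31 & R32, R31 & R33, R32 & R33, R34 & R35, R34 & R36 — 5 in total.

5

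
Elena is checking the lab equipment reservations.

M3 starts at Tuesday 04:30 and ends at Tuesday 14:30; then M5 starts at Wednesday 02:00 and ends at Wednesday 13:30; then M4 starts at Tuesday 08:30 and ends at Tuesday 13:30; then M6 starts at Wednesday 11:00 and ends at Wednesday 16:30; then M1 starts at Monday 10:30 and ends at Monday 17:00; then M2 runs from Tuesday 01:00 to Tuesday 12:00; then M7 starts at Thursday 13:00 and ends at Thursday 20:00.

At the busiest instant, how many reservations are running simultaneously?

3

Sweep the timeline, counting +1 at each start and −1 at each end (ends before starts at a tie):
Monday 10:30 start M1 → 1
Monday 17:00 end M1 → 0
Tuesday 01:00 start M2 → 1
Tuesday 04:30 start M3 → 2
Tuesday 08:30 start M4 → 3
Tuesday 12:00 end M2 → 2
Tuesday 13:30 end M4 → 1
Tuesday 14:30 end M3 → 0
Wednesday 02:00 start M5 → 1
Wednesday 11:00 start M6 → 2
Wednesday 13:30 end M5 → 1
Wednesday 16:30 end M6 → 0
Thursday 13:00 start M7 → 1
Thursday 20:00 end M7 → 0
Peak is 3, at Tuesday 08:30 (M2, M3, M4).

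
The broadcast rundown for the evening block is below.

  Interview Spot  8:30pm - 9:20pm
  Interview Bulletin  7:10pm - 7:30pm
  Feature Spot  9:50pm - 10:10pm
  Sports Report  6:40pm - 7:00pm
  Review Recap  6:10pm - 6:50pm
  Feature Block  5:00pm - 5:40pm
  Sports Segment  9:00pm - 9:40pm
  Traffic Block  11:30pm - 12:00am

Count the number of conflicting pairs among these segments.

2

Sorted by start: Feature Block, Review Recap, Sports Report, Interview Bulletin, Interview Spot, Sports Segment, Feature Spot, Traffic Block.
Review Recap starts after Feature Block ends — done with Feature Block.
Sports Report starts before Review Recap ends → Review Recap and Sports Report overlap.
Interview Bulletin starts after Review Recap ends — done with Review Recap.
Interview Bulletin starts after Sports Report ends — done with Sports Report.
Interview Spot starts after Interview Bulletin ends — done with Interview Bulletin.
Sports Segment starts before Interview Spot ends → Interview Spot and Sports Segment overlap.
Feature Spot starts after Interview Spot ends — done with Interview Spot.
Feature Spot starts after Sports Segment ends — done with Sports Segment.
Traffic Block starts after Feature Spot ends.
Overlapping pairs: Interview Spot & Sports Segment, Review Recap & Sports Report — 2 in total.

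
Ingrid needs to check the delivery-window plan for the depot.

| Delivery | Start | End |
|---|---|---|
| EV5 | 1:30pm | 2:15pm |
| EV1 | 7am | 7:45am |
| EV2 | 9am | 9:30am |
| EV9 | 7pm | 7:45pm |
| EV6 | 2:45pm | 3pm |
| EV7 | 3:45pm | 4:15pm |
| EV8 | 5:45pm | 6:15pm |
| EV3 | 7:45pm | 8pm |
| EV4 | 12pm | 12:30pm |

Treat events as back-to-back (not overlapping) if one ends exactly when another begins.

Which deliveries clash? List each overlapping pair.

Check each pair: they overlap iff neither finishes before the other starts.
Sorted by start: EV1, EV2, EV4, EV5, EV6, EV7, EV8, EV9, EV3.
EV2 starts after EV1 ends — done with EV1.
EV4 starts after EV2 ends — done with EV2.
EV5 starts after EV4 ends — done with EV4.
EV6 starts after EV5 ends — done with EV5.
EV7 starts after EV6 ends — done with EV6.
EV8 starts after EV7 ends — done with EV7.
EV9 starts after EV8 ends — done with EV8.
EV3 starts exactly when EV9 ends (back-to-back, no overlap).

no conflicts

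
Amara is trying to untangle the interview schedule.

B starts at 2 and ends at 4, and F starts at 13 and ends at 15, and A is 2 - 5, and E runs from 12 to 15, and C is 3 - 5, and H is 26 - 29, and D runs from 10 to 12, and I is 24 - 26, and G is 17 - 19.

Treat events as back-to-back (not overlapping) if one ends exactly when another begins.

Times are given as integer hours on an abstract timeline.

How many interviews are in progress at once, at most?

Sweep the timeline, counting +1 at each start and −1 at each end (ends before starts at a tie):
2 start A → 1
2 start B → 2
3 start C → 3
4 end B → 2
5 end A → 1
5 end C → 0
10 start D → 1
12 end D → 0
12 start E → 1
13 start F → 2
15 end E → 1
15 end F → 0
17 start G → 1
19 end G → 0
24 start I → 1
26 end I → 0
26 start H → 1
29 end H → 0
Peak is 3, at 3 (A, B, C).

3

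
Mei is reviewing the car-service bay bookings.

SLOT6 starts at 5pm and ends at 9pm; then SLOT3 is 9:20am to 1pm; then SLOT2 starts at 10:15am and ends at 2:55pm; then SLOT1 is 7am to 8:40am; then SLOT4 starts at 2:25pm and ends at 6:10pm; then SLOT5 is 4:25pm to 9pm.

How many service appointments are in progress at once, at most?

Sweep the timeline, counting +1 at each start and −1 at each end (ends before starts at a tie):
7am start SLOT1 → 1
8:40am end SLOT1 → 0
9:20am start SLOT3 → 1
10:15am start SLOT2 → 2
1pm end SLOT3 → 1
2:25pm start SLOT4 → 2
2:55pm end SLOT2 → 1
4:25pm start SLOT5 → 2
5pm start SLOT6 → 3
6:10pm end SLOT4 → 2
9pm end SLOT5 → 1
9pm end SLOT6 → 0
Peak is 3, at 5pm (SLOT4, SLOT5, SLOT6).

3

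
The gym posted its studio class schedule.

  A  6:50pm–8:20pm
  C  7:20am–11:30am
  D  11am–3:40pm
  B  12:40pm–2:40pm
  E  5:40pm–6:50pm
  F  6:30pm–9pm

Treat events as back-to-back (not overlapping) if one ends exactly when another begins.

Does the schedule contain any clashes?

Sorted by start: C, D, B, E, F, A.
D starts before C ends → C and D overlap.
That's a conflict, so the schedule is not conflict-free.

Yes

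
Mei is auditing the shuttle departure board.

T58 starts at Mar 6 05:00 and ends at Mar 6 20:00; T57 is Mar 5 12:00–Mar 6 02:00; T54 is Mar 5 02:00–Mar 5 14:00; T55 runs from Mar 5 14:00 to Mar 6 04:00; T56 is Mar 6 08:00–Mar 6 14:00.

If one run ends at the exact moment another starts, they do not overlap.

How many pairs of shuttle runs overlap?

3

Check each pair: they overlap iff neither finishes before the other starts.
Sorted by start: T54, T57, T55, T58, T56.
T57 starts before T54 ends → T54 and T57 overlap.
T55 starts exactly when T54 ends (back-to-back, no overlap); T54 is clear from here.
T55 starts before T57 ends → T57 and T55 overlap.
T58 starts after T57 ends; T57 is clear from here.
T58 starts after T55 ends; T55 is clear from here.
T56 starts before T58 ends → T58 and T56 overlap.
Overlapping pairs: T54 & T57, T55 & T57, T56 & T58 — 3 in total.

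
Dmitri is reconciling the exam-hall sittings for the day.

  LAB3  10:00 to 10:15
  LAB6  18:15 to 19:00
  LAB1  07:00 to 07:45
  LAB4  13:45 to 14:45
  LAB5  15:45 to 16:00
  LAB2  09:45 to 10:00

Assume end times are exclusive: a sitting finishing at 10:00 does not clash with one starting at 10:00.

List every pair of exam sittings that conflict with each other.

Sorted by start: LAB1, LAB2, LAB3, LAB4, LAB5, LAB6.
LAB2 starts after LAB1 ends — done with LAB1.
LAB3 starts exactly when LAB2 ends (back-to-back, no overlap) — done with LAB2.
LAB4 starts after LAB3 ends — done with LAB3.
LAB5 starts after LAB4 ends — done with LAB4.
LAB6 starts after LAB5 ends.

none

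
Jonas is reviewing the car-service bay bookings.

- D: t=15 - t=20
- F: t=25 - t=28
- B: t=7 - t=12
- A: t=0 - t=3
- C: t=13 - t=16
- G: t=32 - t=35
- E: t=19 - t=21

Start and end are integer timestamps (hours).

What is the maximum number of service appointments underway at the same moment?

Sweep the timeline, counting +1 at each start and −1 at each end (ends before starts at a tie):
t=0 start A → 1
t=3 end A → 0
t=7 start B → 1
t=12 end B → 0
t=13 start C → 1
t=15 start D → 2
t=16 end C → 1
t=19 start E → 2
t=20 end D → 1
t=21 end E → 0
t=25 start F → 1
t=28 end F → 0
t=32 start G → 1
t=35 end G → 0
Peak is 2, at t=15 (C, D).

2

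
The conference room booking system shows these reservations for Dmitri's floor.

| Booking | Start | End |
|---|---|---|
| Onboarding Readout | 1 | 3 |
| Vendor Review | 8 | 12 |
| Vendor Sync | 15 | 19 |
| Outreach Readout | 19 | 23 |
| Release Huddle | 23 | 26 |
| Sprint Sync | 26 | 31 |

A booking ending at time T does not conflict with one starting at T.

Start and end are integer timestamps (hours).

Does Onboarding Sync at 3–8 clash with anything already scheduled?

Onboarding Readout: ends 3 at or before Onboarding Sync starts 3 → clear.
Vendor Review: starts 8 at or after Onboarding Sync ends 8 → clear.
Vendor Sync: starts 15 at or after Onboarding Sync ends 8 → clear.
Outreach Readout: starts 19 at or after Onboarding Sync ends 8 → clear.
Release Huddle: starts 23 at or after Onboarding Sync ends 8 → clear.
Sprint Sync: starts 26 at or after Onboarding Sync ends 8 → clear.

No — it doesn't clash with anything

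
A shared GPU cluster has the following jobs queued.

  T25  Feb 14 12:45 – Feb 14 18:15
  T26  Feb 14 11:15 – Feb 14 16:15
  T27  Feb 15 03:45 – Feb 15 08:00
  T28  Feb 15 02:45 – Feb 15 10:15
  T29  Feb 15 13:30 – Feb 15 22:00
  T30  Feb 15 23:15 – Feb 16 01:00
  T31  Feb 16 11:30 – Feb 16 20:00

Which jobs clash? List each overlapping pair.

T25 & T26, T27 & T28

Sorted by start: T26, T25, T28, T27, T29, T30, T31.
T25 starts before T26 ends → T26 and T25 overlap.
T28 starts after T26 ends, so T26 has no further overlaps.
T28 starts after T25 ends, so T25 has no further overlaps.
T27 starts before T28 ends → T28 and T27 overlap.
T29 starts after T28 ends, so T28 has no further overlaps.
T29 starts after T27 ends, so T27 has no further overlaps.
T30 starts after T29 ends, so T29 has no further overlaps.
T31 starts after T30 ends.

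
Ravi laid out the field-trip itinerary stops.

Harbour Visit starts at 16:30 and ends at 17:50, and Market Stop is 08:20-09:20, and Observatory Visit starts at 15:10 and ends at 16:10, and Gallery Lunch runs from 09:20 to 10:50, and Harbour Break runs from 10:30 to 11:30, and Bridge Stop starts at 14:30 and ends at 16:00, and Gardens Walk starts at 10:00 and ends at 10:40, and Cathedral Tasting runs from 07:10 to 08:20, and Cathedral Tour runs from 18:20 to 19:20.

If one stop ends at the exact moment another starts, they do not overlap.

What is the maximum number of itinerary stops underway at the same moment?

3

Walk through starts and ends in time order (an end at T is processed before a start at T):
07:10 start Cathedral Tasting → 1
08:20 end Cathedral Tasting → 0
08:20 start Market Stop → 1
09:20 end Market Stop → 0
09:20 start Gallery Lunch → 1
10:00 start Gardens Walk → 2
10:30 start Harbour Break → 3
10:40 end Gardens Walk → 2
10:50 end Gallery Lunch → 1
11:30 end Harbour Break → 0
14:30 start Bridge Stop → 1
15:10 start Observatory Visit → 2
16:00 end Bridge Stop → 1
16:10 end Observatory Visit → 0
16:30 start Harbour Visit → 1
17:50 end Harbour Visit → 0
18:20 start Cathedral Tour → 1
19:20 end Cathedral Tour → 0
Peak is 3, at 10:30 (Gallery Lunch, Gardens Walk, Harbour Break).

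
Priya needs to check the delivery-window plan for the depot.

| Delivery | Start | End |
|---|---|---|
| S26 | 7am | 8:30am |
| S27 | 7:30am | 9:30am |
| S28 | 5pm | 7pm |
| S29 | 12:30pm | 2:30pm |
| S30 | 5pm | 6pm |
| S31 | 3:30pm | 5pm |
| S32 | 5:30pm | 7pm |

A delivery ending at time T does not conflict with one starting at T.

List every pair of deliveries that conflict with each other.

S26 & S27, S28 & S30, S28 & S32, S30 & S32

Two intervals overlap when each starts before the other ends.
Sorted by start: S26, S27, S29, S31, S28, S30, S32.
S27 starts before S26 ends → S26 and S27 overlap.
S29 starts after S26 ends, so S26 has no further overlaps.
S29 starts after S27 ends, so S27 has no further overlaps.
S31 starts after S29 ends, so S29 has no further overlaps.
S28 starts exactly when S31 ends (back-to-back, no overlap), so S31 has no further overlaps.
S30 starts before S28 ends → S28 and S30 overlap.
S32 starts before S28 ends → S28 and S32 overlap.
S32 starts before S30 ends → S30 and S32 overlap.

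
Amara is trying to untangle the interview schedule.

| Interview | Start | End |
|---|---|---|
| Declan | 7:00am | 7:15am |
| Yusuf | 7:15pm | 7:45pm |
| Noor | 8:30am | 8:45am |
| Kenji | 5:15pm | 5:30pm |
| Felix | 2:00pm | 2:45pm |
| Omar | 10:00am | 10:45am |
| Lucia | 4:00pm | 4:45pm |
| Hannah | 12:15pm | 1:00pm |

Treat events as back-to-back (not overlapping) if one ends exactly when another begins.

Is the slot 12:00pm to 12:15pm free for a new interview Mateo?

Declan: ends 7:15am at or before Mateo starts 12:00pm → clear.
Noor: ends 8:45am at or before Mateo starts 12:00pm → clear.
Omar: ends 10:45am at or before Mateo starts 12:00pm → clear.
Hannah: starts 12:15pm at or after Mateo ends 12:15pm → clear.
Felix: starts 2:00pm at or after Mateo ends 12:15pm → clear.
Lucia: starts 4:00pm at or after Mateo ends 12:15pm → clear.
Kenji: starts 5:15pm at or after Mateo ends 12:15pm → clear.
Yusuf: starts 7:15pm at or after Mateo ends 12:15pm → clear.

Yes — the slot is free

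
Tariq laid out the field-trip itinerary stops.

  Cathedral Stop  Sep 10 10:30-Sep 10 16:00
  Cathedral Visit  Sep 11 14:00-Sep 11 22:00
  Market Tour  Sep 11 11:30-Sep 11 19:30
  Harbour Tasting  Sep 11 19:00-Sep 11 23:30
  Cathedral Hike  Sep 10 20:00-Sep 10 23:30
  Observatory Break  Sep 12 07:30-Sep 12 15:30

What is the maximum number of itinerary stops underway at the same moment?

Sort all start/end points and keep a running count:
Sep 10 10:30 start Cathedral Stop → 1
Sep 10 16:00 end Cathedral Stop → 0
Sep 10 20:00 start Cathedral Hike → 1
Sep 10 23:30 end Cathedral Hike → 0
Sep 11 11:30 start Market Tour → 1
Sep 11 14:00 start Cathedral Visit → 2
Sep 11 19:00 start Harbour Tasting → 3
Sep 11 19:30 end Market Tour → 2
Sep 11 22:00 end Cathedral Visit → 1
Sep 11 23:30 end Harbour Tasting → 0
Sep 12 07:30 start Observatory Break → 1
Sep 12 15:30 end Observatory Break → 0
Peak is 3, at Sep 11 19:00 (Cathedral Visit, Harbour Tasting, Market Tour).

3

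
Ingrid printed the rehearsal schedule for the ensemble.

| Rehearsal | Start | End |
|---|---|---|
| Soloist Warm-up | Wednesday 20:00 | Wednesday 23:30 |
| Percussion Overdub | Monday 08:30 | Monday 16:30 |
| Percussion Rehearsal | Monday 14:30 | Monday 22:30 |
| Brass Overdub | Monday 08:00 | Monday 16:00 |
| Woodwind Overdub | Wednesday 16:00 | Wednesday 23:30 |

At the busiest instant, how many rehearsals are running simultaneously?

3

Sweep the timeline, counting +1 at each start and −1 at each end (ends before starts at a tie):
Monday 08:00 start Brass Overdub → 1
Monday 08:30 start Percussion Overdub → 2
Monday 14:30 start Percussion Rehearsal → 3
Monday 16:00 end Brass Overdub → 2
Monday 16:30 end Percussion Overdub → 1
Monday 22:30 end Percussion Rehearsal → 0
Wednesday 16:00 start Woodwind Overdub → 1
Wednesday 20:00 start Soloist Warm-up → 2
Wednesday 23:30 end Soloist Warm-up → 1
Wednesday 23:30 end Woodwind Overdub → 0
Peak is 3, at Monday 14:30 (Brass Overdub, Percussion Overdub, Percussion Rehearsal).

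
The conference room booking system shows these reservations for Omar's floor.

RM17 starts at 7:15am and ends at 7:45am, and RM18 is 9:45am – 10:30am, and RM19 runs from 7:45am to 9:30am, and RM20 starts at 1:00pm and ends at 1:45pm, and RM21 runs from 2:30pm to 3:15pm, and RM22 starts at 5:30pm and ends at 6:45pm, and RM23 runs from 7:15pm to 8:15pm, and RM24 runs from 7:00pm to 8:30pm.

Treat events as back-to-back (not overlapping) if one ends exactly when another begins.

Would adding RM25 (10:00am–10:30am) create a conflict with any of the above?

Yes — it overlaps RM18

RM17: ends 7:45am at or before RM25 starts 10:00am → clear.
RM19: ends 9:30am at or before RM25 starts 10:00am → clear.
RM18: starts 9:45am before RM25 ends 10:30am, and ends 10:30am after RM25 starts 10:00am → overlap.
RM20: starts 1:00pm at or after RM25 ends 10:30am → clear.
RM21: starts 2:30pm at or after RM25 ends 10:30am → clear.
RM22: starts 5:30pm at or after RM25 ends 10:30am → clear.
RM24: starts 7:00pm at or after RM25 ends 10:30am → clear.
RM23: starts 7:15pm at or after RM25 ends 10:30am → clear.
RM25 overlaps RM18.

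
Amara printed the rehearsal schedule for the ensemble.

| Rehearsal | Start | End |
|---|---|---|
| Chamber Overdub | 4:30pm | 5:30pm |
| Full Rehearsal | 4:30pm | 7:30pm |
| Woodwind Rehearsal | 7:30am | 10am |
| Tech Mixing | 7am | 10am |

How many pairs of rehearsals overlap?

2

Sorted by start: Tech Mixing, Woodwind Rehearsal, Full Rehearsal, Chamber Overdub.
Woodwind Rehearsal starts before Tech Mixing ends → Tech Mixing and Woodwind Rehearsal overlap.
Full Rehearsal starts after Tech Mixing ends, so nothing later overlaps Tech Mixing either.
Full Rehearsal starts after Woodwind Rehearsal ends, so nothing later overlaps Woodwind Rehearsal either.
Chamber Overdub starts before Full Rehearsal ends → Full Rehearsal and Chamber Overdub overlap.
Overlapping pairs: Chamber Overdub & Full Rehearsal, Tech Mixing & Woodwind Rehearsal — 2 in total.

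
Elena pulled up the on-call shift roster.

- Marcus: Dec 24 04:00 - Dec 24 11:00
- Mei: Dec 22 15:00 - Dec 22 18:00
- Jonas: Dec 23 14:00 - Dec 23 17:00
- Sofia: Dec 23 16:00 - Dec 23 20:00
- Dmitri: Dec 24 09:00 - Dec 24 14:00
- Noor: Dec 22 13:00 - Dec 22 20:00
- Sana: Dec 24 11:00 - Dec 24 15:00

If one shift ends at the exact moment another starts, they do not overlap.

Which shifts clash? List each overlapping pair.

Dmitri & Marcus, Dmitri & Sana, Jonas & Sofia, Mei & Noor

Sorted by start: Noor, Mei, Jonas, Sofia, Marcus, Dmitri, Sana.
Mei starts before Noor ends → Noor and Mei overlap.
Jonas starts after Noor ends; Noor is clear from here.
Jonas starts after Mei ends; Mei is clear from here.
Sofia starts before Jonas ends → Jonas and Sofia overlap.
Marcus starts after Jonas ends; Jonas is clear from here.
Marcus starts after Sofia ends; Sofia is clear from here.
Dmitri starts before Marcus ends → Marcus and Dmitri overlap.
Sana starts exactly when Marcus ends (back-to-back, no overlap).
Sana starts before Dmitri ends → Dmitri and Sana overlap.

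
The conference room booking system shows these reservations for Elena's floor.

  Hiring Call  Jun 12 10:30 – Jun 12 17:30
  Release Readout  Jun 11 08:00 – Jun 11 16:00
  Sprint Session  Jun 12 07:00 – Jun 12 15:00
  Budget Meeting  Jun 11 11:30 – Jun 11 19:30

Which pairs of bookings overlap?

Budget Meeting & Release Readout, Hiring Call & Sprint Session

Sorted by start: Release Readout, Budget Meeting, Sprint Session, Hiring Call.
Budget Meeting starts before Release Readout ends → Release Readout and Budget Meeting overlap.
Sprint Session starts after Release Readout ends, so Release Readout has no further overlaps.
Sprint Session starts after Budget Meeting ends, so Budget Meeting has no further overlaps.
Hiring Call starts before Sprint Session ends → Sprint Session and Hiring Call overlap.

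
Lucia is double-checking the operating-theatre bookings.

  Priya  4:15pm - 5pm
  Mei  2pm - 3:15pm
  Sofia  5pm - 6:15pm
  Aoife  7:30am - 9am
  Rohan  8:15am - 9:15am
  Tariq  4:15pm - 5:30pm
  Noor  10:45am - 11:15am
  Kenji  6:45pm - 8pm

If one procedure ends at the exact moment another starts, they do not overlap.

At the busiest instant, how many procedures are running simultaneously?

2

Sweep the timeline, counting +1 at each start and −1 at each end (ends before starts at a tie):
7:30am start Aoife → 1
8:15am start Rohan → 2
9am end Aoife → 1
9:15am end Rohan → 0
10:45am start Noor → 1
11:15am end Noor → 0
2pm start Mei → 1
3:15pm end Mei → 0
4:15pm start Priya → 1
4:15pm start Tariq → 2
5pm end Priya → 1
5pm start Sofia → 2
5:30pm end Tariq → 1
6:15pm end Sofia → 0
6:45pm start Kenji → 1
8pm end Kenji → 0
Peak is 2, at 8:15am (Aoife, Rohan).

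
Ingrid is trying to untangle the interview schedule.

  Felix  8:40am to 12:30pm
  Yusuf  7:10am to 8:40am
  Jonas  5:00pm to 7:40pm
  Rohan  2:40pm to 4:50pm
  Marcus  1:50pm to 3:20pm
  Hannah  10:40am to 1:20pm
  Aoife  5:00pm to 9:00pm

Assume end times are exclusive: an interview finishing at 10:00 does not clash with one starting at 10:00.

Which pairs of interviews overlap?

Check each pair: they overlap iff neither finishes before the other starts.
Sorted by start: Yusuf, Felix, Hannah, Marcus, Rohan, Aoife, Jonas.
Felix starts exactly when Yusuf ends (back-to-back, no overlap) — done with Yusuf.
Hannah starts before Felix ends → Felix and Hannah overlap.
Marcus starts after Felix ends — done with Felix.
Marcus starts after Hannah ends — done with Hannah.
Rohan starts before Marcus ends → Marcus and Rohan overlap.
Aoife starts after Marcus ends — done with Marcus.
Aoife starts after Rohan ends — done with Rohan.
Jonas starts before Aoife ends → Aoife and Jonas overlap.

Aoife & Jonas, Felix & Hannah, Marcus & Rohan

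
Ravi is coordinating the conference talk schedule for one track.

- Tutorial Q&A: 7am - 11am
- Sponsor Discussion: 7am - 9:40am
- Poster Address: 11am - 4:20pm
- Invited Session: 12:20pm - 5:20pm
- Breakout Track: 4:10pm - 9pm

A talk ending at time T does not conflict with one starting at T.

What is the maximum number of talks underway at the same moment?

Walk through starts and ends in time order (an end at T is processed before a start at T):
7am start Sponsor Discussion → 1
7am start Tutorial Q&A → 2
9:40am end Sponsor Discussion → 1
11am end Tutorial Q&A → 0
11am start Poster Address → 1
12:20pm start Invited Session → 2
4:10pm start Breakout Track → 3
4:20pm end Poster Address → 2
5:20pm end Invited Session → 1
9pm end Breakout Track → 0
Peak is 3, at 4:10pm (Breakout Track, Invited Session, Poster Address).

3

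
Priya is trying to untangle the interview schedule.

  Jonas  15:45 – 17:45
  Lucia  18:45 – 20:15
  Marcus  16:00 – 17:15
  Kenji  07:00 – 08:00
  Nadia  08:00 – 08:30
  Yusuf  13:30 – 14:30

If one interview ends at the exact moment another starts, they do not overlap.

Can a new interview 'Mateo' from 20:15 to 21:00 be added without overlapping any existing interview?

Kenji: ends 08:00 at or before Mateo starts 20:15 → clear.
Nadia: ends 08:30 at or before Mateo starts 20:15 → clear.
Yusuf: ends 14:30 at or before Mateo starts 20:15 → clear.
Jonas: ends 17:45 at or before Mateo starts 20:15 → clear.
Marcus: ends 17:15 at or before Mateo starts 20:15 → clear.
Lucia: ends 20:15 at or before Mateo starts 20:15 → clear.

Yes — the slot is free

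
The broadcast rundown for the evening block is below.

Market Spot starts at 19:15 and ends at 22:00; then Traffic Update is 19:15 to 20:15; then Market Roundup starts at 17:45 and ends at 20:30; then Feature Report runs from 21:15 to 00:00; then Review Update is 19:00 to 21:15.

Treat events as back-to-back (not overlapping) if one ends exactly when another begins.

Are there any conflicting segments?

Sorted by start: Market Roundup, Review Update, Traffic Update, Market Spot, Feature Report.
Review Update starts before Market Roundup ends → Market Roundup and Review Update overlap.
That's a conflict, so the schedule is not conflict-free.

Yes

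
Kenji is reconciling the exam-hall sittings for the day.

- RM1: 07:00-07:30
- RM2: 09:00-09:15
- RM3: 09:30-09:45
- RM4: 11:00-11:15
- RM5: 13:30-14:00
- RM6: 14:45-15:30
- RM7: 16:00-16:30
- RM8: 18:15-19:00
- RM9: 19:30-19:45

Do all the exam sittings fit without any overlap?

Check each pair: they overlap iff neither finishes before the other starts.
Sorted by start: RM1, RM2, RM3, RM4, RM5, RM6, RM7, RM8, RM9.
RM2 starts after RM1 ends; RM1 is clear from here.
RM3 starts after RM2 ends; RM2 is clear from here.
RM4 starts after RM3 ends; RM3 is clear from here.
RM5 starts after RM4 ends; RM4 is clear from here.
RM6 starts after RM5 ends; RM5 is clear from here.
RM7 starts after RM6 ends; RM6 is clear from here.
RM8 starts after RM7 ends; RM7 is clear from here.
RM9 starts after RM8 ends.
Every pair is clear; the schedule has no overlaps.

Yes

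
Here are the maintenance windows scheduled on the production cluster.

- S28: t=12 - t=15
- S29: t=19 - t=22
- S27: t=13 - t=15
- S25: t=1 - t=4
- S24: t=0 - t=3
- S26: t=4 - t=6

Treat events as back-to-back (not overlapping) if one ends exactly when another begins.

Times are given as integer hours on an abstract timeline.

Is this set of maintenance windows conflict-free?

Check each pair: they overlap iff neither finishes before the other starts.
Sorted by start: S24, S25, S26, S28, S27, S29.
S25 starts before S24 ends → S24 and S25 overlap.
That's a conflict, so the schedule is not conflict-free.

No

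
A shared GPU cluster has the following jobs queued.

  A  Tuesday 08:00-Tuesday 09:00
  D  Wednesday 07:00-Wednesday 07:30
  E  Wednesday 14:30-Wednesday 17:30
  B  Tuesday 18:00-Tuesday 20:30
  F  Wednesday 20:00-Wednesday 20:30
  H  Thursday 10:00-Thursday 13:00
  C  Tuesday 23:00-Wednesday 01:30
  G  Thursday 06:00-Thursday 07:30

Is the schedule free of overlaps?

Yes

Sorted by start: A, B, C, D, E, F, G, H.
B starts after A ends — done with A.
C starts after B ends — done with B.
D starts after C ends — done with C.
E starts after D ends — done with D.
F starts after E ends — done with E.
G starts after F ends — done with F.
H starts after G ends.
Every pair is clear; the schedule has no overlaps.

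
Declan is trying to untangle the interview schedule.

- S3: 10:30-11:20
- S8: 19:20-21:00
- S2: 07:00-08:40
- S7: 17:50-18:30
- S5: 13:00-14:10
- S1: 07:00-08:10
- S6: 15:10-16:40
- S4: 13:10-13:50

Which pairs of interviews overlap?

S1 & S2, S4 & S5

Sorted by start: S1, S2, S3, S5, S4, S6, S7, S8.
S2 starts before S1 ends → S1 and S2 overlap.
S3 starts after S1 ends; S1 is clear from here.
S3 starts after S2 ends; S2 is clear from here.
S5 starts after S3 ends; S3 is clear from here.
S4 starts before S5 ends → S5 and S4 overlap.
S6 starts after S5 ends; S5 is clear from here.
S6 starts after S4 ends; S4 is clear from here.
S7 starts after S6 ends; S6 is clear from here.
S8 starts after S7 ends.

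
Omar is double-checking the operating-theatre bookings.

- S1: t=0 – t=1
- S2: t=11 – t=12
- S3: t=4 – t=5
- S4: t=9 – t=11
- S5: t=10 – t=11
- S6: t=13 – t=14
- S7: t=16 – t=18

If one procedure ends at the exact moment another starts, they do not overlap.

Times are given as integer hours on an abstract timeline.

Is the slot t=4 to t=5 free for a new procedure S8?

No — it overlaps S3

S1: ends t=1 at or before S8 starts t=4 → clear.
S3: starts t=4 before S8 ends t=5, and ends t=5 after S8 starts t=4 → overlap.
S4: starts t=9 at or after S8 ends t=5 → clear.
S5: starts t=10 at or after S8 ends t=5 → clear.
S2: starts t=11 at or after S8 ends t=5 → clear.
S6: starts t=13 at or after S8 ends t=5 → clear.
S7: starts t=16 at or after S8 ends t=5 → clear.
S8 overlaps S3.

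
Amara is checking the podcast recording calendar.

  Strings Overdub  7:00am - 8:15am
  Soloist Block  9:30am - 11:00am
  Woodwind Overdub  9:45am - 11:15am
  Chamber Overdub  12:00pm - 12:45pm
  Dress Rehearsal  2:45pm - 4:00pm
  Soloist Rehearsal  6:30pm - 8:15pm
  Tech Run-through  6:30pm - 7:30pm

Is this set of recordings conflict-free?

Sorted by start: Strings Overdub, Soloist Block, Woodwind Overdub, Chamber Overdub, Dress Rehearsal, Soloist Rehearsal, Tech Run-through.
Soloist Block starts after Strings Overdub ends, so Strings Overdub has no further overlaps.
Woodwind Overdub starts before Soloist Block ends → Soloist Block and Woodwind Overdub overlap.
That's a conflict, so the schedule is not conflict-free.

No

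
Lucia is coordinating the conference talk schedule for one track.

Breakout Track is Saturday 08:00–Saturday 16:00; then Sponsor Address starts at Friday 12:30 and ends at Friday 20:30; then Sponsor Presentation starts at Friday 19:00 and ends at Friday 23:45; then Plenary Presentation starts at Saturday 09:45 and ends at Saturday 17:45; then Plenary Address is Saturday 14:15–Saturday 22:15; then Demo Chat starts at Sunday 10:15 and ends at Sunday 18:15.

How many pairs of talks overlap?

4

Two intervals overlap when each starts before the other ends.
Sorted by start: Sponsor Address, Sponsor Presentation, Breakout Track, Plenary Presentation, Plenary Address, Demo Chat.
Sponsor Presentation starts before Sponsor Address ends → Sponsor Address and Sponsor Presentation overlap.
Breakout Track starts after Sponsor Address ends; Sponsor Address is clear from here.
Breakout Track starts after Sponsor Presentation ends; Sponsor Presentation is clear from here.
Plenary Presentation starts before Breakout Track ends → Breakout Track and Plenary Presentation overlap.
Plenary Address starts before Breakout Track ends → Breakout Track and Plenary Address overlap.
Demo Chat starts after Breakout Track ends.
Plenary Address starts before Plenary Presentation ends → Plenary Presentation and Plenary Address overlap.
Demo Chat starts after Plenary Presentation ends.
Demo Chat starts after Plenary Address ends.
Overlapping pairs: Breakout Track & Plenary Address, Breakout Track & Plenary Presentation, Plenary Address & Plenary Presentation, Sponsor Address & Sponsor Presentation — 4 in total.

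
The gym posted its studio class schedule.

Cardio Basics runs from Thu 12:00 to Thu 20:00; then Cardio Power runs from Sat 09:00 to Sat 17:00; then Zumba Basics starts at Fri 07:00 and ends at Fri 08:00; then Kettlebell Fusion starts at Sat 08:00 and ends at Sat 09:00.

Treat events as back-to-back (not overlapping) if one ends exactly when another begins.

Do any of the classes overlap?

No

Sorted by start: Cardio Basics, Zumba Basics, Kettlebell Fusion, Cardio Power.
Zumba Basics starts after Cardio Basics ends, so Cardio Basics has no further overlaps.
Kettlebell Fusion starts after Zumba Basics ends, so Zumba Basics has no further overlaps.
Cardio Power starts exactly when Kettlebell Fusion ends (back-to-back, no overlap).
Every pair is clear; the schedule has no overlaps.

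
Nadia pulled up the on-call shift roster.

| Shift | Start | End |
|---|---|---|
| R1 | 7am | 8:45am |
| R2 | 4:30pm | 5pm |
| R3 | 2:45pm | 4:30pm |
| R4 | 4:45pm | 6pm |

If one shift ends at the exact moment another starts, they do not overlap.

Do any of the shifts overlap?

Sorted by start: R1, R3, R2, R4.
R3 starts after R1 ends; R1 is clear from here.
R2 starts exactly when R3 ends (back-to-back, no overlap); R3 is clear from here.
R4 starts before R2 ends → R2 and R4 overlap.
That's a conflict, so the schedule is not conflict-free.

Yes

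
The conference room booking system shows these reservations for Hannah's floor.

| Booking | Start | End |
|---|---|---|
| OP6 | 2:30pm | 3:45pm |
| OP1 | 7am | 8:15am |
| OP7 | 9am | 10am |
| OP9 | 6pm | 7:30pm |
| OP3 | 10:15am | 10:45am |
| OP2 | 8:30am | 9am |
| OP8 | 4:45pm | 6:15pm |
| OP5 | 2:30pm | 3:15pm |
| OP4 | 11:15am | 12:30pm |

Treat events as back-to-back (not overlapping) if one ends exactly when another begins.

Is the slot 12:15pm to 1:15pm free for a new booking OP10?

OP1: ends 8:15am at or before OP10 starts 12:15pm → clear.
OP2: ends 9am at or before OP10 starts 12:15pm → clear.
OP7: ends 10am at or before OP10 starts 12:15pm → clear.
OP3: ends 10:45am at or before OP10 starts 12:15pm → clear.
OP4: starts 11:15am before OP10 ends 1:15pm, and ends 12:30pm after OP10 starts 12:15pm → overlap.
OP5: starts 2:30pm at or after OP10 ends 1:15pm → clear.
OP6: starts 2:30pm at or after OP10 ends 1:15pm → clear.
OP8: starts 4:45pm at or after OP10 ends 1:15pm → clear.
OP9: starts 6pm at or after OP10 ends 1:15pm → clear.
OP10 overlaps OP4.

No — it overlaps OP4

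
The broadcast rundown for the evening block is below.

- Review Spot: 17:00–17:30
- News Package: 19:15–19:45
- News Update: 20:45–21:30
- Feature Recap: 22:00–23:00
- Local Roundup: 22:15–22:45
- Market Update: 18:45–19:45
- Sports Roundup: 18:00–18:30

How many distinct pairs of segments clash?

2

Sorted by start: Review Spot, Sports Roundup, Market Update, News Package, News Update, Feature Recap, Local Roundup.
Sports Roundup starts after Review Spot ends; Review Spot is clear from here.
Market Update starts after Sports Roundup ends; Sports Roundup is clear from here.
News Package starts before Market Update ends → Market Update and News Package overlap.
News Update starts after Market Update ends; Market Update is clear from here.
News Update starts after News Package ends; News Package is clear from here.
Feature Recap starts after News Update ends; News Update is clear from here.
Local Roundup starts before Feature Recap ends → Feature Recap and Local Roundup overlap.
Overlapping pairs: Feature Recap & Local Roundup, Market Update & News Package — 2 in total.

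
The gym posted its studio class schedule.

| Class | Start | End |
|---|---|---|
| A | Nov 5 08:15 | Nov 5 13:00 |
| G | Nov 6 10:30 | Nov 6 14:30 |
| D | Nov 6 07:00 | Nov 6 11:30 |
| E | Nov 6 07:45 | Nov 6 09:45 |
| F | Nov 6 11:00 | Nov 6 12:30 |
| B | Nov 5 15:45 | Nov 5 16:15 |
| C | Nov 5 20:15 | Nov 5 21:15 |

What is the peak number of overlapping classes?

Sweep the timeline, counting +1 at each start and −1 at each end (ends before starts at a tie):
Nov 5 08:15 start A → 1
Nov 5 13:00 end A → 0
Nov 5 15:45 start B → 1
Nov 5 16:15 end B → 0
Nov 5 20:15 start C → 1
Nov 5 21:15 end C → 0
Nov 6 07:00 start D → 1
Nov 6 07:45 start E → 2
Nov 6 09:45 end E → 1
Nov 6 10:30 start G → 2
Nov 6 11:00 start F → 3
Nov 6 11:30 end D → 2
Nov 6 12:30 end F → 1
Nov 6 14:30 end G → 0
Peak is 3, at Nov 6 11:00 (D, F, G).

3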